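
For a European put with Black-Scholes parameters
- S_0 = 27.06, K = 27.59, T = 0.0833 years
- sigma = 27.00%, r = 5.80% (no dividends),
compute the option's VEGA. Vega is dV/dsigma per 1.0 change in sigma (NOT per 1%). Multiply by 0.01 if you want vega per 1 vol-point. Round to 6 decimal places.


d1 = -0.1479477641; d2 = -0.2258744604
phi(d1) = 0.3945999533; exp(-qT) = 1.0000000000; exp(-rT) = 0.9951802524
Vega = S * exp(-qT) * phi(d1) * sqrt(T) = 27.0600 * 1.0000000000 * 0.3945999533 * 0.2886173938 = 3.081820

Answer: Vega = 3.081820


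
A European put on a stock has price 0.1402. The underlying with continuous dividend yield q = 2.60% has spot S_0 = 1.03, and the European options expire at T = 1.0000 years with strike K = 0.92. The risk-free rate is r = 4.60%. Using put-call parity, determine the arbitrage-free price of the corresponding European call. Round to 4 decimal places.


Put-call parity: C - P = S_0 * exp(-qT) - K * exp(-rT).
S_0 * exp(-qT) = 1.0300 * 0.97433509 = 1.00356514
K * exp(-rT) = 0.9200 * 0.95504196 = 0.87863861
C = P + S*exp(-qT) - K*exp(-rT)
C = 0.1402 + 1.00356514 - 0.87863861 = 0.2651

Answer: Call price = 0.2651


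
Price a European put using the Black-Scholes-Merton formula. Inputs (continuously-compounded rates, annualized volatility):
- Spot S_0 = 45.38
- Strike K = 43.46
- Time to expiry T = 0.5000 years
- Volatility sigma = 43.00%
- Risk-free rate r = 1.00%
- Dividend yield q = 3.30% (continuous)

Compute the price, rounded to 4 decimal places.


Answer: Price = 4.6411

Derivation:
d1 = (ln(S/K) + (r - q + 0.5*sigma^2) * T) / (sigma * sqrt(T)) = 0.25638542
d2 = d1 - sigma * sqrt(T) = -0.04767049
exp(-rT) = 0.99501248; exp(-qT) = 0.98363538
P = K * exp(-rT) * N(-d2) - S_0 * exp(-qT) * N(-d1)
N(-d1) = 0.39882662; N(-d2) = 0.51901057
P = 43.4600 * 0.99501248 * 0.51901057 - 45.3800 * 0.98363538 * 0.39882662 = 4.6411


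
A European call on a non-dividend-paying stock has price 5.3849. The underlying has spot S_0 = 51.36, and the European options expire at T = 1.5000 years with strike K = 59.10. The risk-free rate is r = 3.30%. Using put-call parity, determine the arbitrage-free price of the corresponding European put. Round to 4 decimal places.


Answer: Put price = 10.2707

Derivation:
Put-call parity: C - P = S_0 * exp(-qT) - K * exp(-rT).
S_0 * exp(-qT) = 51.3600 * 1.00000000 = 51.36000000
K * exp(-rT) = 59.1000 * 0.95170516 = 56.24577485
P = C - S*exp(-qT) + K*exp(-rT)
P = 5.3849 - 51.36000000 + 56.24577485 = 10.2707


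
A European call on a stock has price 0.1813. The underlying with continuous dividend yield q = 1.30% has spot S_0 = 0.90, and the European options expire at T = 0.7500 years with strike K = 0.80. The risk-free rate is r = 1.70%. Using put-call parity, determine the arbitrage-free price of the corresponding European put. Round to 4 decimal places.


Put-call parity: C - P = S_0 * exp(-qT) - K * exp(-rT).
S_0 * exp(-qT) = 0.9000 * 0.99029738 = 0.89126764
K * exp(-rT) = 0.8000 * 0.98733094 = 0.78986475
P = C - S*exp(-qT) + K*exp(-rT)
P = 0.1813 - 0.89126764 + 0.78986475 = 0.0799

Answer: Put price = 0.0799


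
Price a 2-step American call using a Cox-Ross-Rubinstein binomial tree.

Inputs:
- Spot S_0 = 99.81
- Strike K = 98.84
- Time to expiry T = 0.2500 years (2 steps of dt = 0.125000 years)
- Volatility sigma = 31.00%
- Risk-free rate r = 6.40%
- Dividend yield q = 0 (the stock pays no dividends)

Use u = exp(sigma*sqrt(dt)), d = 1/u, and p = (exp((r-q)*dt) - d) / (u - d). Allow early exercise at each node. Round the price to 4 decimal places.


Answer: Price = V(0,0) = 6.9665

Derivation:
dt = T/N = 0.125000
u = exp(sigma*sqrt(dt)) = 1.115833; d = 1/u = 0.896191
p = (exp((r-q)*dt) - d) / (u - d) = 0.509196
Discount per step: exp(-r*dt) = 0.992032
Stock lattice S(k, i) with i counting down-moves:
  k=0: S(0,0) = 99.8100
  k=1: S(1,0) = 111.3713; S(1,1) = 89.4488
  k=2: S(2,0) = 124.2718; S(2,1) = 99.8100; S(2,2) = 80.1633
Terminal payoffs V(N, i) = max(S_T - K, 0):
  V(2,0) = 25.431847; V(2,1) = 0.970000; V(2,2) = 0.000000
Backward induction: V(k, i) = exp(-r*dt) * [p * V(k+1, i) + (1-p) * V(k+1, i+1)]; then take max(V_cont, immediate exercise) for American.
  V(1,0) = exp(-r*dt) * [p*25.431847 + (1-p)*0.970000] = 13.318895; exercise = 12.531330; V(1,0) = max -> 13.318895
  V(1,1) = exp(-r*dt) * [p*0.970000 + (1-p)*0.000000] = 0.489984; exercise = 0.000000; V(1,1) = max -> 0.489984
  V(0,0) = exp(-r*dt) * [p*13.318895 + (1-p)*0.489984] = 6.966459; exercise = 0.970000; V(0,0) = max -> 6.966459


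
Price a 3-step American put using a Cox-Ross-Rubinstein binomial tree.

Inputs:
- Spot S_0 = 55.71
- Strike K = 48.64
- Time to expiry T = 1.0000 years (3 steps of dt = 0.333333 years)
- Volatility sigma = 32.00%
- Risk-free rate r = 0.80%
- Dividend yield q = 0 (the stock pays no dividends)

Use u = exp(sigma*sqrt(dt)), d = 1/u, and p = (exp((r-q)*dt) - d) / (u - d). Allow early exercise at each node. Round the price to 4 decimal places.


Answer: Price = V(0,0) = 3.5473

Derivation:
dt = T/N = 0.333333
u = exp(sigma*sqrt(dt)) = 1.202920; d = 1/u = 0.831310
p = (exp((r-q)*dt) - d) / (u - d) = 0.461128
Discount per step: exp(-r*dt) = 0.997337
Stock lattice S(k, i) with i counting down-moves:
  k=0: S(0,0) = 55.7100
  k=1: S(1,0) = 67.0147; S(1,1) = 46.3123
  k=2: S(2,0) = 80.6133; S(2,1) = 55.7100; S(2,2) = 38.4999
  k=3: S(3,0) = 96.9714; S(3,1) = 67.0147; S(3,2) = 46.3123; S(3,3) = 32.0054
Terminal payoffs V(N, i) = max(K - S_T, 0):
  V(3,0) = 0.000000; V(3,1) = 0.000000; V(3,2) = 2.327700; V(3,3) = 16.634639
Backward induction: V(k, i) = exp(-r*dt) * [p * V(k+1, i) + (1-p) * V(k+1, i+1)]; then take max(V_cont, immediate exercise) for American.
  V(2,0) = exp(-r*dt) * [p*0.000000 + (1-p)*0.000000] = 0.000000; exercise = 0.000000; V(2,0) = max -> 0.000000
  V(2,1) = exp(-r*dt) * [p*0.000000 + (1-p)*2.327700] = 1.250991; exercise = 0.000000; V(2,1) = max -> 1.250991
  V(2,2) = exp(-r*dt) * [p*2.327700 + (1-p)*16.634639] = 10.010572; exercise = 10.140106; V(2,2) = max -> 10.140106
  V(1,0) = exp(-r*dt) * [p*0.000000 + (1-p)*1.250991] = 0.672328; exercise = 0.000000; V(1,0) = max -> 0.672328
  V(1,1) = exp(-r*dt) * [p*1.250991 + (1-p)*10.140106] = 6.024994; exercise = 2.327700; V(1,1) = max -> 6.024994
  V(0,0) = exp(-r*dt) * [p*0.672328 + (1-p)*6.024994] = 3.547255; exercise = 0.000000; V(0,0) = max -> 3.547255


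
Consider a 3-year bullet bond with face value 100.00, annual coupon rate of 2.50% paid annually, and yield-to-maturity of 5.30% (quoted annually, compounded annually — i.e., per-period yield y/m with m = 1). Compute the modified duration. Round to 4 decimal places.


Coupon per period c = face * coupon_rate / m = 2.500000
Periods per year m = 1; per-period yield y/m = 0.053000
Number of cashflows N = 3
Cashflows (t years, CF_t, discount factor 1/(1+y/m)^(m*t), PV):
  t = 1.0000: CF_t = 2.500000, DF = 0.949668, PV = 2.374169
  t = 2.0000: CF_t = 2.500000, DF = 0.901869, PV = 2.254671
  t = 3.0000: CF_t = 102.500000, DF = 0.856475, PV = 87.788727
Price P = sum_t PV_t = 92.417568
First compute Macaulay numerator sum_t t * PV_t:
  t * PV_t at t = 1.0000: 2.374169
  t * PV_t at t = 2.0000: 4.509343
  t * PV_t at t = 3.0000: 263.366181
Macaulay duration D = 270.249693 / 92.417568 = 2.924224
Modified duration = D / (1 + y/m) = 2.924224 / (1 + 0.053000) = 2.777041

Answer: Modified duration = 2.7770


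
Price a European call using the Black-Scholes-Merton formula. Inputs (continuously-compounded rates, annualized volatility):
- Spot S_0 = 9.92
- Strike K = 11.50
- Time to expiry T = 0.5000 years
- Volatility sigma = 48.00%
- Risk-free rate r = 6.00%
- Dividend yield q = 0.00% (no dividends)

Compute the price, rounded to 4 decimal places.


d1 = (ln(S/K) + (r - q + 0.5*sigma^2) * T) / (sigma * sqrt(T)) = -0.17734861
d2 = d1 - sigma * sqrt(T) = -0.51675986
exp(-rT) = 0.97044553; exp(-qT) = 1.00000000
C = S_0 * exp(-qT) * N(d1) - K * exp(-rT) * N(d2)
N(d1) = 0.42961729; N(d2) = 0.30266190
C = 9.9200 * 1.00000000 * 0.42961729 - 11.5000 * 0.97044553 * 0.30266190 = 0.8841

Answer: Price = 0.8841


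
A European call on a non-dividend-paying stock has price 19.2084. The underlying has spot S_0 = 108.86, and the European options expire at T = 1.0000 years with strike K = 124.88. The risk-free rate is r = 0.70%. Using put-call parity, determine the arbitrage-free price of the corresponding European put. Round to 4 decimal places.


Answer: Put price = 34.3573

Derivation:
Put-call parity: C - P = S_0 * exp(-qT) - K * exp(-rT).
S_0 * exp(-qT) = 108.8600 * 1.00000000 = 108.86000000
K * exp(-rT) = 124.8800 * 0.99302444 = 124.00889243
P = C - S*exp(-qT) + K*exp(-rT)
P = 19.2084 - 108.86000000 + 124.00889243 = 34.3573


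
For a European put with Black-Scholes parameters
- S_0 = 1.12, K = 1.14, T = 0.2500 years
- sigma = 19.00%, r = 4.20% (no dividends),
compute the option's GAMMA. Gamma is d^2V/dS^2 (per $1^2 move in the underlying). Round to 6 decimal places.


d1 = -0.0282850221; d2 = -0.1232850221
phi(d1) = 0.3987827269; exp(-qT) = 1.0000000000; exp(-rT) = 0.9895549326
Gamma = exp(-qT) * phi(d1) / (S * sigma * sqrt(T)) = 1.0000000000 * 0.3987827269 / (1.1200 * 0.1900 * 0.5000000000) = 3.747958

Answer: Gamma = 3.747958


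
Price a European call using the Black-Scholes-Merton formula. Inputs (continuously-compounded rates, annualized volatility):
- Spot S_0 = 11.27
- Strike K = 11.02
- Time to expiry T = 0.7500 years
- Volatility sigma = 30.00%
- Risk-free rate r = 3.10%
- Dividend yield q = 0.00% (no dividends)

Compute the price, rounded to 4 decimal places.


Answer: Price = 1.4079

Derivation:
d1 = (ln(S/K) + (r - q + 0.5*sigma^2) * T) / (sigma * sqrt(T)) = 0.30573593
d2 = d1 - sigma * sqrt(T) = 0.04592831
exp(-rT) = 0.97701820; exp(-qT) = 1.00000000
C = S_0 * exp(-qT) * N(d1) - K * exp(-rT) * N(d2)
N(d1) = 0.62009714; N(d2) = 0.51831630
C = 11.2700 * 1.00000000 * 0.62009714 - 11.0200 * 0.97701820 * 0.51831630 = 1.4079


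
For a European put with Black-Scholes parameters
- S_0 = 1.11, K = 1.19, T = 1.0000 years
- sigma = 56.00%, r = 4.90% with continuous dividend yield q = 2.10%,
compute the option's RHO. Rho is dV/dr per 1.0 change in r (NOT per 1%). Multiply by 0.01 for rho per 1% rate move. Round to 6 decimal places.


Answer: Rho = -0.723406

Derivation:
d1 = 0.2057262646; d2 = -0.3542737354
phi(d1) = 0.3905887038; exp(-qT) = 0.9792189646; exp(-rT) = 0.9521811297
N(-d2) = 0.6384331254
Rho = -K*T*exp(-rT)*N(-d2) = -1.1900 * 1.0000 * 0.9521811297 * 0.6384331254 = -0.723406


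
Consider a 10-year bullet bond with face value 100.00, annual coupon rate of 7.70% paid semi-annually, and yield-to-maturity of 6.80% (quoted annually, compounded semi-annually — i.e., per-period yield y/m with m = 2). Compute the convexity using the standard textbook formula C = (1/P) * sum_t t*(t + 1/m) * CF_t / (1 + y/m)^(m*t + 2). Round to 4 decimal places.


Coupon per period c = face * coupon_rate / m = 3.850000
Periods per year m = 2; per-period yield y/m = 0.034000
Number of cashflows N = 20
Cashflows (t years, CF_t, discount factor 1/(1+y/m)^(m*t), PV):
  t = 0.5000: CF_t = 3.850000, DF = 0.967118, PV = 3.723404
  t = 1.0000: CF_t = 3.850000, DF = 0.935317, PV = 3.600971
  t = 1.5000: CF_t = 3.850000, DF = 0.904562, PV = 3.482564
  t = 2.0000: CF_t = 3.850000, DF = 0.874818, PV = 3.368050
  t = 2.5000: CF_t = 3.850000, DF = 0.846052, PV = 3.257302
  t = 3.0000: CF_t = 3.850000, DF = 0.818233, PV = 3.150195
  t = 3.5000: CF_t = 3.850000, DF = 0.791327, PV = 3.046611
  t = 4.0000: CF_t = 3.850000, DF = 0.765307, PV = 2.946432
  t = 4.5000: CF_t = 3.850000, DF = 0.740142, PV = 2.849547
  t = 5.0000: CF_t = 3.850000, DF = 0.715805, PV = 2.755849
  t = 5.5000: CF_t = 3.850000, DF = 0.692268, PV = 2.665231
  t = 6.0000: CF_t = 3.850000, DF = 0.669505, PV = 2.577593
  t = 6.5000: CF_t = 3.850000, DF = 0.647490, PV = 2.492836
  t = 7.0000: CF_t = 3.850000, DF = 0.626199, PV = 2.410867
  t = 7.5000: CF_t = 3.850000, DF = 0.605608, PV = 2.331592
  t = 8.0000: CF_t = 3.850000, DF = 0.585695, PV = 2.254925
  t = 8.5000: CF_t = 3.850000, DF = 0.566436, PV = 2.180779
  t = 9.0000: CF_t = 3.850000, DF = 0.547810, PV = 2.109070
  t = 9.5000: CF_t = 3.850000, DF = 0.529797, PV = 2.039720
  t = 10.0000: CF_t = 103.850000, DF = 0.512377, PV = 53.210302
Price P = sum_t PV_t = 106.453840
Convexity numerator sum_t t*(t + 1/m) * CF_t / (1+y/m)^(m*t + 2):
  t = 0.5000: term = 1.741282
  t = 1.0000: term = 5.052076
  t = 1.5000: term = 9.771906
  t = 2.0000: term = 15.750977
  t = 2.5000: term = 22.849580
  t = 3.0000: term = 30.937536
  t = 3.5000: term = 39.893663
  t = 4.0000: term = 49.605273
  t = 4.5000: term = 59.967690
  t = 5.0000: term = 70.883795
  t = 5.5000: term = 82.263591
  t = 6.0000: term = 94.023799
  t = 6.5000: term = 106.087458
  t = 7.0000: term = 118.383565
  t = 7.5000: term = 130.846714
  t = 8.0000: term = 143.416772
  t = 8.5000: term = 156.038558
  t = 9.0000: term = 168.661543
  t = 9.5000: term = 181.239569
  t = 10.0000: term = 5225.693663
Convexity = (1/P) * sum = 6713.109011 / 106.453840 = 63.061220

Answer: Convexity = 63.0612


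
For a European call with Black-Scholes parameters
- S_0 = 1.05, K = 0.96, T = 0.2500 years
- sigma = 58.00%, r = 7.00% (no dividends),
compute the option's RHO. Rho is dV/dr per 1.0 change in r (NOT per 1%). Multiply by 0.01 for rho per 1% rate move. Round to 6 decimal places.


d1 = 0.5143522713; d2 = 0.2243522713
phi(d1) = 0.3495119023; exp(-qT) = 1.0000000000; exp(-rT) = 0.9826522357
N(d2) = 0.5887583970
Rho = K*T*exp(-rT)*N(d2) = 0.9600 * 0.2500 * 0.9826522357 * 0.5887583970 = 0.138851

Answer: Rho = 0.138851


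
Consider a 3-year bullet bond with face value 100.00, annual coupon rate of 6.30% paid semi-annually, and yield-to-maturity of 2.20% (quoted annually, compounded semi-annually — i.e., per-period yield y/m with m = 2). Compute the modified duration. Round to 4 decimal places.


Answer: Modified duration = 2.7637

Derivation:
Coupon per period c = face * coupon_rate / m = 3.150000
Periods per year m = 2; per-period yield y/m = 0.011000
Number of cashflows N = 6
Cashflows (t years, CF_t, discount factor 1/(1+y/m)^(m*t), PV):
  t = 0.5000: CF_t = 3.150000, DF = 0.989120, PV = 3.115727
  t = 1.0000: CF_t = 3.150000, DF = 0.978358, PV = 3.081827
  t = 1.5000: CF_t = 3.150000, DF = 0.967713, PV = 3.048296
  t = 2.0000: CF_t = 3.150000, DF = 0.957184, PV = 3.015129
  t = 2.5000: CF_t = 3.150000, DF = 0.946769, PV = 2.982324
  t = 3.0000: CF_t = 103.150000, DF = 0.936468, PV = 96.596702
Price P = sum_t PV_t = 111.840004
First compute Macaulay numerator sum_t t * PV_t:
  t * PV_t at t = 0.5000: 1.557864
  t * PV_t at t = 1.0000: 3.081827
  t * PV_t at t = 1.5000: 4.572443
  t * PV_t at t = 2.0000: 6.030258
  t * PV_t at t = 2.5000: 7.455809
  t * PV_t at t = 3.0000: 289.790106
Macaulay duration D = 312.488307 / 111.840004 = 2.794066
Modified duration = D / (1 + y/m) = 2.794066 / (1 + 0.011000) = 2.763665


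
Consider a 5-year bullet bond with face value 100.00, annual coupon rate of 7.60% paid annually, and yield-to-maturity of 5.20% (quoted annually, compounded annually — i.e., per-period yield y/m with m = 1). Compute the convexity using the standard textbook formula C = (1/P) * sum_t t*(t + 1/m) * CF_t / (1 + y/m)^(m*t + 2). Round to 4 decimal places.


Answer: Convexity = 22.6307

Derivation:
Coupon per period c = face * coupon_rate / m = 7.600000
Periods per year m = 1; per-period yield y/m = 0.052000
Number of cashflows N = 5
Cashflows (t years, CF_t, discount factor 1/(1+y/m)^(m*t), PV):
  t = 1.0000: CF_t = 7.600000, DF = 0.950570, PV = 7.224335
  t = 2.0000: CF_t = 7.600000, DF = 0.903584, PV = 6.867238
  t = 3.0000: CF_t = 7.600000, DF = 0.858920, PV = 6.527793
  t = 4.0000: CF_t = 7.600000, DF = 0.816464, PV = 6.205126
  t = 5.0000: CF_t = 107.600000, DF = 0.776106, PV = 83.509056
Price P = sum_t PV_t = 110.333548
Convexity numerator sum_t t*(t + 1/m) * CF_t / (1+y/m)^(m*t + 2):
  t = 1.0000: term = 13.055586
  t = 2.0000: term = 37.230758
  t = 3.0000: term = 70.780910
  t = 4.0000: term = 112.137056
  t = 5.0000: term = 2263.723333
Convexity = (1/P) * sum = 2496.927643 / 110.333548 = 22.630720


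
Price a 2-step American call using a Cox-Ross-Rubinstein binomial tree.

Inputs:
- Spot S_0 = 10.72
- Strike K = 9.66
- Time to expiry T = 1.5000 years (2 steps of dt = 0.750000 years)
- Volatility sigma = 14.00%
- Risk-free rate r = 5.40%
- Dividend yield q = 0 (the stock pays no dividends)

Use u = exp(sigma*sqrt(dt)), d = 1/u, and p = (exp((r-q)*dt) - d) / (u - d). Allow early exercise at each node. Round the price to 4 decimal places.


dt = T/N = 0.750000
u = exp(sigma*sqrt(dt)) = 1.128900; d = 1/u = 0.885818
p = (exp((r-q)*dt) - d) / (u - d) = 0.639757
Discount per step: exp(-r*dt) = 0.960309
Stock lattice S(k, i) with i counting down-moves:
  k=0: S(0,0) = 10.7200
  k=1: S(1,0) = 12.1018; S(1,1) = 9.4960
  k=2: S(2,0) = 13.6617; S(2,1) = 10.7200; S(2,2) = 8.4117
Terminal payoffs V(N, i) = max(S_T - K, 0):
  V(2,0) = 4.001727; V(2,1) = 1.060000; V(2,2) = 0.000000
Backward induction: V(k, i) = exp(-r*dt) * [p * V(k+1, i) + (1-p) * V(k+1, i+1)]; then take max(V_cont, immediate exercise) for American.
  V(1,0) = exp(-r*dt) * [p*4.001727 + (1-p)*1.060000] = 2.825220; exercise = 2.441806; V(1,0) = max -> 2.825220
  V(1,1) = exp(-r*dt) * [p*1.060000 + (1-p)*0.000000] = 0.651226; exercise = 0.000000; V(1,1) = max -> 0.651226
  V(0,0) = exp(-r*dt) * [p*2.825220 + (1-p)*0.651226] = 1.961002; exercise = 1.060000; V(0,0) = max -> 1.961002

Answer: Price = V(0,0) = 1.9610


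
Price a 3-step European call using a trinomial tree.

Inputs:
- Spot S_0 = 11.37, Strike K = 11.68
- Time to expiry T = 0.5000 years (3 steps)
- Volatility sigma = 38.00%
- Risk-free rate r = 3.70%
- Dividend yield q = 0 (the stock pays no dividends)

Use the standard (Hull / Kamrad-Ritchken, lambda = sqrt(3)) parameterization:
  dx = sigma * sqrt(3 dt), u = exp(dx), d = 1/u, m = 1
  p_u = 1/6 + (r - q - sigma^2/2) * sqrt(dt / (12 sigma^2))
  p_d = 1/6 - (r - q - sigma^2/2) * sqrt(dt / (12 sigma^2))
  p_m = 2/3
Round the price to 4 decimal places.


dt = T/N = 0.166667; dx = sigma*sqrt(3*dt) = 0.268701
u = exp(dx) = 1.308263; d = 1/u = 0.764372
p_u = 0.155750, p_m = 0.666667, p_d = 0.177583
Discount per step: exp(-r*dt) = 0.993852
Stock lattice S(k, j) with j the centered position index:
  k=0: S(0,+0) = 11.3700
  k=1: S(1,-1) = 8.6909; S(1,+0) = 11.3700; S(1,+1) = 14.8750
  k=2: S(2,-2) = 6.6431; S(2,-1) = 8.6909; S(2,+0) = 11.3700; S(2,+1) = 14.8750; S(2,+2) = 19.4604
  k=3: S(3,-3) = 5.0778; S(3,-2) = 6.6431; S(3,-1) = 8.6909; S(3,+0) = 11.3700; S(3,+1) = 14.8750; S(3,+2) = 19.4604; S(3,+3) = 25.4593
Terminal payoffs V(N, j) = max(S_T - K, 0):
  V(3,-3) = 0.000000; V(3,-2) = 0.000000; V(3,-1) = 0.000000; V(3,+0) = 0.000000; V(3,+1) = 3.194954; V(3,+2) = 7.780358; V(3,+3) = 13.779273
Backward induction: V(k, j) = exp(-r*dt) * [p_u * V(k+1, j+1) + p_m * V(k+1, j) + p_d * V(k+1, j-1)]
  V(2,-2) = exp(-r*dt) * [p_u*0.000000 + p_m*0.000000 + p_d*0.000000] = 0.000000
  V(2,-1) = exp(-r*dt) * [p_u*0.000000 + p_m*0.000000 + p_d*0.000000] = 0.000000
  V(2,+0) = exp(-r*dt) * [p_u*3.194954 + p_m*0.000000 + p_d*0.000000] = 0.494555
  V(2,+1) = exp(-r*dt) * [p_u*7.780358 + p_m*3.194954 + p_d*0.000000] = 3.321216
  V(2,+2) = exp(-r*dt) * [p_u*13.779273 + p_m*7.780358 + p_d*3.194954] = 7.851828
  V(1,-1) = exp(-r*dt) * [p_u*0.494555 + p_m*0.000000 + p_d*0.000000] = 0.076553
  V(1,+0) = exp(-r*dt) * [p_u*3.321216 + p_m*0.494555 + p_d*0.000000] = 0.841775
  V(1,+1) = exp(-r*dt) * [p_u*7.851828 + p_m*3.321216 + p_d*0.494555] = 3.503220
  V(0,+0) = exp(-r*dt) * [p_u*3.503220 + p_m*0.841775 + p_d*0.076553] = 1.113517

Answer: Price = V(0,0) = 1.1135


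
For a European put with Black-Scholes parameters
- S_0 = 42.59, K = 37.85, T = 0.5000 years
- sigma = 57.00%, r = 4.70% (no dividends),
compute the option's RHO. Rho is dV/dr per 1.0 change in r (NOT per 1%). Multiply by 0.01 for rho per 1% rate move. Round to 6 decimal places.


d1 = 0.5525692245; d2 = 0.1495183592
phi(d1) = 0.3424584621; exp(-qT) = 1.0000000000; exp(-rT) = 0.9767739747
N(-d2) = 0.4405723118
Rho = -K*T*exp(-rT)*N(-d2) = -37.8500 * 0.5000 * 0.9767739747 * 0.4405723118 = -8.144176

Answer: Rho = -8.144176


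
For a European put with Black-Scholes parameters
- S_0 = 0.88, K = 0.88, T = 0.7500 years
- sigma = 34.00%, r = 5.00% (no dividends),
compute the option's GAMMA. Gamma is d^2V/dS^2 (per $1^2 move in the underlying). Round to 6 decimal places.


Answer: Gamma = 1.482675

Derivation:
d1 = 0.2745809957; d2 = -0.0198676416
phi(d1) = 0.3841831470; exp(-qT) = 1.0000000000; exp(-rT) = 0.9631944177
Gamma = exp(-qT) * phi(d1) / (S * sigma * sqrt(T)) = 1.0000000000 * 0.3841831470 / (0.8800 * 0.3400 * 0.8660254038) = 1.482675


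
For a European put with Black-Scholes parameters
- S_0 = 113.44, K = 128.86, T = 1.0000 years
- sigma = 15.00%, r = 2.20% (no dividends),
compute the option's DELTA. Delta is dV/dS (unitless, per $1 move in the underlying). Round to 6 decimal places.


Answer: Delta = -0.735003

Derivation:
d1 = -0.6280165395; d2 = -0.7780165395
phi(d1) = 0.3275413671; exp(-qT) = 1.0000000000; exp(-rT) = 0.9782402351
N(-d1) = 0.7350034474
Delta = -exp(-qT) * N(-d1) = -1.0000000000 * 0.7350034474 = -0.735003


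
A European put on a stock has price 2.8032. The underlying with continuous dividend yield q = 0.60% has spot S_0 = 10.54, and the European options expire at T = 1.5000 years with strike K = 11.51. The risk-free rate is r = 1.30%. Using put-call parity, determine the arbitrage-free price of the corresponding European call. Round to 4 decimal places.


Answer: Call price = 1.9610

Derivation:
Put-call parity: C - P = S_0 * exp(-qT) - K * exp(-rT).
S_0 * exp(-qT) = 10.5400 * 0.99104038 = 10.44556559
K * exp(-rT) = 11.5100 * 0.98068890 = 11.28772918
C = P + S*exp(-qT) - K*exp(-rT)
C = 2.8032 + 10.44556559 - 11.28772918 = 1.9610


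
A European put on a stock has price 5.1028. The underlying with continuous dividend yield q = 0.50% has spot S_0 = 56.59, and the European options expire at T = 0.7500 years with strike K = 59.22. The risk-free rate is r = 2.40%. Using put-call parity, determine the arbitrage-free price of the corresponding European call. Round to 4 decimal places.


Put-call parity: C - P = S_0 * exp(-qT) - K * exp(-rT).
S_0 * exp(-qT) = 56.5900 * 0.99625702 = 56.37818490
K * exp(-rT) = 59.2200 * 0.98216103 = 58.16357634
C = P + S*exp(-qT) - K*exp(-rT)
C = 5.1028 + 56.37818490 - 58.16357634 = 3.3174

Answer: Call price = 3.3174


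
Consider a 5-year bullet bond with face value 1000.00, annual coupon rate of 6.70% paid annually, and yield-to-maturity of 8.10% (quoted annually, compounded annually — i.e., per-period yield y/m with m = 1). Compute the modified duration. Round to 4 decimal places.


Coupon per period c = face * coupon_rate / m = 67.000000
Periods per year m = 1; per-period yield y/m = 0.081000
Number of cashflows N = 5
Cashflows (t years, CF_t, discount factor 1/(1+y/m)^(m*t), PV):
  t = 1.0000: CF_t = 67.000000, DF = 0.925069, PV = 61.979648
  t = 2.0000: CF_t = 67.000000, DF = 0.855753, PV = 57.335475
  t = 3.0000: CF_t = 67.000000, DF = 0.791631, PV = 53.039292
  t = 4.0000: CF_t = 67.000000, DF = 0.732314, PV = 49.065025
  t = 5.0000: CF_t = 1067.000000, DF = 0.677441, PV = 722.829635
Price P = sum_t PV_t = 944.249076
First compute Macaulay numerator sum_t t * PV_t:
  t * PV_t at t = 1.0000: 61.979648
  t * PV_t at t = 2.0000: 114.670950
  t * PV_t at t = 3.0000: 159.117877
  t * PV_t at t = 4.0000: 196.260101
  t * PV_t at t = 5.0000: 3614.148175
Macaulay duration D = 4146.176751 / 944.249076 = 4.390978
Modified duration = D / (1 + y/m) = 4.390978 / (1 + 0.081000) = 4.061959

Answer: Modified duration = 4.0620


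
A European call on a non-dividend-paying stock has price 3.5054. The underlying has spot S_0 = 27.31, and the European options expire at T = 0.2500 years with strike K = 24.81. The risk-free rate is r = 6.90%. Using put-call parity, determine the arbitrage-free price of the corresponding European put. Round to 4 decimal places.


Answer: Put price = 0.5811

Derivation:
Put-call parity: C - P = S_0 * exp(-qT) - K * exp(-rT).
S_0 * exp(-qT) = 27.3100 * 1.00000000 = 27.31000000
K * exp(-rT) = 24.8100 * 0.98289793 = 24.38569763
P = C - S*exp(-qT) + K*exp(-rT)
P = 3.5054 - 27.31000000 + 24.38569763 = 0.5811


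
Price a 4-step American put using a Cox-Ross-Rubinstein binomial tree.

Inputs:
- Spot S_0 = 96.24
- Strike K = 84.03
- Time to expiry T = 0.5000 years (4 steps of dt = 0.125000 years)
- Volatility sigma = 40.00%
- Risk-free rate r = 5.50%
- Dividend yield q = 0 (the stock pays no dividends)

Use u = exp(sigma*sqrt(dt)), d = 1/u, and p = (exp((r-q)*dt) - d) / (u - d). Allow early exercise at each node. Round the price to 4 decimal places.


Answer: Price = V(0,0) = 4.9430

Derivation:
dt = T/N = 0.125000
u = exp(sigma*sqrt(dt)) = 1.151910; d = 1/u = 0.868123
p = (exp((r-q)*dt) - d) / (u - d) = 0.489013
Discount per step: exp(-r*dt) = 0.993149
Stock lattice S(k, i) with i counting down-moves:
  k=0: S(0,0) = 96.2400
  k=1: S(1,0) = 110.8598; S(1,1) = 83.5482
  k=2: S(2,0) = 127.7005; S(2,1) = 96.2400; S(2,2) = 72.5302
  k=3: S(3,0) = 147.0995; S(3,1) = 110.8598; S(3,2) = 83.5482; S(3,3) = 62.9651
  k=4: S(4,0) = 169.4454; S(4,1) = 127.7005; S(4,2) = 96.2400; S(4,3) = 72.5302; S(4,4) = 54.6615
Terminal payoffs V(N, i) = max(K - S_T, 0):
  V(4,0) = 0.000000; V(4,1) = 0.000000; V(4,2) = 0.000000; V(4,3) = 11.499848; V(4,4) = 29.368499
Backward induction: V(k, i) = exp(-r*dt) * [p * V(k+1, i) + (1-p) * V(k+1, i+1)]; then take max(V_cont, immediate exercise) for American.
  V(3,0) = exp(-r*dt) * [p*0.000000 + (1-p)*0.000000] = 0.000000; exercise = 0.000000; V(3,0) = max -> 0.000000
  V(3,1) = exp(-r*dt) * [p*0.000000 + (1-p)*0.000000] = 0.000000; exercise = 0.000000; V(3,1) = max -> 0.000000
  V(3,2) = exp(-r*dt) * [p*0.000000 + (1-p)*11.499848] = 5.836013; exercise = 0.481800; V(3,2) = max -> 5.836013
  V(3,3) = exp(-r*dt) * [p*11.499848 + (1-p)*29.368499] = 20.489150; exercise = 21.064875; V(3,3) = max -> 21.064875
  V(2,0) = exp(-r*dt) * [p*0.000000 + (1-p)*0.000000] = 0.000000; exercise = 0.000000; V(2,0) = max -> 0.000000
  V(2,1) = exp(-r*dt) * [p*0.000000 + (1-p)*5.836013] = 2.961696; exercise = 0.000000; V(2,1) = max -> 2.961696
  V(2,2) = exp(-r*dt) * [p*5.836013 + (1-p)*21.064875] = 13.524464; exercise = 11.499848; V(2,2) = max -> 13.524464
  V(1,0) = exp(-r*dt) * [p*0.000000 + (1-p)*2.961696] = 1.503019; exercise = 0.000000; V(1,0) = max -> 1.503019
  V(1,1) = exp(-r*dt) * [p*2.961696 + (1-p)*13.524464] = 8.301862; exercise = 0.481800; V(1,1) = max -> 8.301862
  V(0,0) = exp(-r*dt) * [p*1.503019 + (1-p)*8.301862] = 4.943040; exercise = 0.000000; V(0,0) = max -> 4.943040


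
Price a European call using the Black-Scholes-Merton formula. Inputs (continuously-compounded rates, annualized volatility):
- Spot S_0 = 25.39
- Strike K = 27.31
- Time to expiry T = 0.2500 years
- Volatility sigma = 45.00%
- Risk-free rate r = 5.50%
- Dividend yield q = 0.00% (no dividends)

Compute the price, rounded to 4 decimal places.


Answer: Price = 1.6502

Derivation:
d1 = (ln(S/K) + (r - q + 0.5*sigma^2) * T) / (sigma * sqrt(T)) = -0.15037795
d2 = d1 - sigma * sqrt(T) = -0.37537795
exp(-rT) = 0.98634410; exp(-qT) = 1.00000000
C = S_0 * exp(-qT) * N(d1) - K * exp(-rT) * N(d2)
N(d1) = 0.44023322; N(d2) = 0.35368970
C = 25.3900 * 1.00000000 * 0.44023322 - 27.3100 * 0.98634410 * 0.35368970 = 1.6502


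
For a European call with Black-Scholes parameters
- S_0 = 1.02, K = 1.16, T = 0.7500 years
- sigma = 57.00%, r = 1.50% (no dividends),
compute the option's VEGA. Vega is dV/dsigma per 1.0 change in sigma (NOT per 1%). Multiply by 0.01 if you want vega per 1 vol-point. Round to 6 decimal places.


d1 = 0.0090555307; d2 = -0.4845789495
phi(d1) = 0.3989259236; exp(-qT) = 1.0000000000; exp(-rT) = 0.9888130446
Vega = S * exp(-qT) * phi(d1) * sqrt(T) = 1.0200 * 1.0000000000 * 0.3989259236 * 0.8660254038 = 0.352390

Answer: Vega = 0.352390


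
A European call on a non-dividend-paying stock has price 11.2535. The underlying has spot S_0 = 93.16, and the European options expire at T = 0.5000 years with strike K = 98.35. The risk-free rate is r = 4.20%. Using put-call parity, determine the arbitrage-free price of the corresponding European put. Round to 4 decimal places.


Answer: Put price = 14.3997

Derivation:
Put-call parity: C - P = S_0 * exp(-qT) - K * exp(-rT).
S_0 * exp(-qT) = 93.1600 * 1.00000000 = 93.16000000
K * exp(-rT) = 98.3500 * 0.97921896 = 96.30618517
P = C - S*exp(-qT) + K*exp(-rT)
P = 11.2535 - 93.16000000 + 96.30618517 = 14.3997


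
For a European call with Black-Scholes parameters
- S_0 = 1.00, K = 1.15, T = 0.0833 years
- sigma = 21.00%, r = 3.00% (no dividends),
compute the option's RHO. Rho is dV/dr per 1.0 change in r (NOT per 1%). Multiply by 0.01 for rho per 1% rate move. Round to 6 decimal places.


d1 = -2.2343994950; d2 = -2.2950091477
phi(d1) = 0.0328695335; exp(-qT) = 1.0000000000; exp(-rT) = 0.9975041199
N(d2) = 0.0108663000
Rho = K*T*exp(-rT)*N(d2) = 1.1500 * 0.0833 * 0.9975041199 * 0.0108663000 = 0.001038

Answer: Rho = 0.001038


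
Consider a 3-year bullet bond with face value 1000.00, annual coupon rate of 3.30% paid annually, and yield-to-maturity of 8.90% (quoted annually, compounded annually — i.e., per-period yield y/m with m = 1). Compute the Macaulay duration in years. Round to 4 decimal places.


Answer: Macaulay duration = 2.8969 years

Derivation:
Coupon per period c = face * coupon_rate / m = 33.000000
Periods per year m = 1; per-period yield y/m = 0.089000
Number of cashflows N = 3
Cashflows (t years, CF_t, discount factor 1/(1+y/m)^(m*t), PV):
  t = 1.0000: CF_t = 33.000000, DF = 0.918274, PV = 30.303030
  t = 2.0000: CF_t = 33.000000, DF = 0.843226, PV = 27.826474
  t = 3.0000: CF_t = 1033.000000, DF = 0.774313, PV = 799.864979
Price P = sum_t PV_t = 857.994483
Macaulay numerator sum_t t * PV_t:
  t * PV_t at t = 1.0000: 30.303030
  t * PV_t at t = 2.0000: 55.652948
  t * PV_t at t = 3.0000: 2399.594937
Macaulay duration D = (sum_t t * PV_t) / P = 2485.550916 / 857.994483 = 2.896931


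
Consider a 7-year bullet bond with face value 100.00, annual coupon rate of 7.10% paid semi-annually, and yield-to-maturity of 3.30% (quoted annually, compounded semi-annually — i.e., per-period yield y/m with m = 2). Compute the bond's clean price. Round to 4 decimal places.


Coupon per period c = face * coupon_rate / m = 3.550000
Periods per year m = 2; per-period yield y/m = 0.016500
Number of cashflows N = 14
Cashflows (t years, CF_t, discount factor 1/(1+y/m)^(m*t), PV):
  t = 0.5000: CF_t = 3.550000, DF = 0.983768, PV = 3.492376
  t = 1.0000: CF_t = 3.550000, DF = 0.967799, PV = 3.435687
  t = 1.5000: CF_t = 3.550000, DF = 0.952090, PV = 3.379918
  t = 2.0000: CF_t = 3.550000, DF = 0.936635, PV = 3.325055
  t = 2.5000: CF_t = 3.550000, DF = 0.921432, PV = 3.271082
  t = 3.0000: CF_t = 3.550000, DF = 0.906475, PV = 3.217985
  t = 3.5000: CF_t = 3.550000, DF = 0.891761, PV = 3.165750
  t = 4.0000: CF_t = 3.550000, DF = 0.877285, PV = 3.114363
  t = 4.5000: CF_t = 3.550000, DF = 0.863045, PV = 3.063811
  t = 5.0000: CF_t = 3.550000, DF = 0.849036, PV = 3.014078
  t = 5.5000: CF_t = 3.550000, DF = 0.835254, PV = 2.965153
  t = 6.0000: CF_t = 3.550000, DF = 0.821696, PV = 2.917022
  t = 6.5000: CF_t = 3.550000, DF = 0.808359, PV = 2.869673
  t = 7.0000: CF_t = 103.550000, DF = 0.795237, PV = 82.346803
Price P = sum_t PV_t = 123.578757

Answer: Price = 123.5788


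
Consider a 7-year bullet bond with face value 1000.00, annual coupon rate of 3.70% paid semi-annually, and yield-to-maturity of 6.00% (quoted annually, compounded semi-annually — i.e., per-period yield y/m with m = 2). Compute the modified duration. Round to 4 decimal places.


Answer: Modified duration = 5.9824

Derivation:
Coupon per period c = face * coupon_rate / m = 18.500000
Periods per year m = 2; per-period yield y/m = 0.030000
Number of cashflows N = 14
Cashflows (t years, CF_t, discount factor 1/(1+y/m)^(m*t), PV):
  t = 0.5000: CF_t = 18.500000, DF = 0.970874, PV = 17.961165
  t = 1.0000: CF_t = 18.500000, DF = 0.942596, PV = 17.438024
  t = 1.5000: CF_t = 18.500000, DF = 0.915142, PV = 16.930121
  t = 2.0000: CF_t = 18.500000, DF = 0.888487, PV = 16.437010
  t = 2.5000: CF_t = 18.500000, DF = 0.862609, PV = 15.958263
  t = 3.0000: CF_t = 18.500000, DF = 0.837484, PV = 15.493459
  t = 3.5000: CF_t = 18.500000, DF = 0.813092, PV = 15.042193
  t = 4.0000: CF_t = 18.500000, DF = 0.789409, PV = 14.604071
  t = 4.5000: CF_t = 18.500000, DF = 0.766417, PV = 14.178710
  t = 5.0000: CF_t = 18.500000, DF = 0.744094, PV = 13.765737
  t = 5.5000: CF_t = 18.500000, DF = 0.722421, PV = 13.364794
  t = 6.0000: CF_t = 18.500000, DF = 0.701380, PV = 12.975528
  t = 6.5000: CF_t = 18.500000, DF = 0.680951, PV = 12.597600
  t = 7.0000: CF_t = 1018.500000, DF = 0.661118, PV = 673.348485
Price P = sum_t PV_t = 870.095159
First compute Macaulay numerator sum_t t * PV_t:
  t * PV_t at t = 0.5000: 8.980583
  t * PV_t at t = 1.0000: 17.438024
  t * PV_t at t = 1.5000: 25.395181
  t * PV_t at t = 2.0000: 32.874021
  t * PV_t at t = 2.5000: 39.895656
  t * PV_t at t = 3.0000: 46.480376
  t * PV_t at t = 3.5000: 52.647675
  t * PV_t at t = 4.0000: 58.416283
  t * PV_t at t = 4.5000: 63.804193
  t * PV_t at t = 5.0000: 68.828687
  t * PV_t at t = 5.5000: 73.506365
  t * PV_t at t = 6.0000: 77.853167
  t * PV_t at t = 6.5000: 81.884399
  t * PV_t at t = 7.0000: 4713.439397
Macaulay duration D = 5361.444007 / 870.095159 = 6.161905
Modified duration = D / (1 + y/m) = 6.161905 / (1 + 0.030000) = 5.982432


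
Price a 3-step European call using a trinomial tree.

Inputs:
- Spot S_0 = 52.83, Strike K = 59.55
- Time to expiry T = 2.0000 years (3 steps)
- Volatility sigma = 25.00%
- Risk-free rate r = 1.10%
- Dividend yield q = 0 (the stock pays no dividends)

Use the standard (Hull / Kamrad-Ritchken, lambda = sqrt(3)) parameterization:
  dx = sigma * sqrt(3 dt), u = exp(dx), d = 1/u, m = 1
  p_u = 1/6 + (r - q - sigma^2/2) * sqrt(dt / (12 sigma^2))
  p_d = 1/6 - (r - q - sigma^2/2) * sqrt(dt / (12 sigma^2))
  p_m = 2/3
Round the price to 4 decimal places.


dt = T/N = 0.666667; dx = sigma*sqrt(3*dt) = 0.353553
u = exp(dx) = 1.424119; d = 1/u = 0.702189
p_u = 0.147575, p_m = 0.666667, p_d = 0.185759
Discount per step: exp(-r*dt) = 0.992693
Stock lattice S(k, j) with j the centered position index:
  k=0: S(0,+0) = 52.8300
  k=1: S(1,-1) = 37.0966; S(1,+0) = 52.8300; S(1,+1) = 75.2362
  k=2: S(2,-2) = 26.0488; S(2,-1) = 37.0966; S(2,+0) = 52.8300; S(2,+1) = 75.2362; S(2,+2) = 107.1453
  k=3: S(3,-3) = 18.2912; S(3,-2) = 26.0488; S(3,-1) = 37.0966; S(3,+0) = 52.8300; S(3,+1) = 75.2362; S(3,+2) = 107.1453; S(3,+3) = 152.5877
Terminal payoffs V(N, j) = max(S_T - K, 0):
  V(3,-3) = 0.000000; V(3,-2) = 0.000000; V(3,-1) = 0.000000; V(3,+0) = 0.000000; V(3,+1) = 15.686208; V(3,+2) = 47.595314; V(3,+3) = 93.037680
Backward induction: V(k, j) = exp(-r*dt) * [p_u * V(k+1, j+1) + p_m * V(k+1, j) + p_d * V(k+1, j-1)]
  V(2,-2) = exp(-r*dt) * [p_u*0.000000 + p_m*0.000000 + p_d*0.000000] = 0.000000
  V(2,-1) = exp(-r*dt) * [p_u*0.000000 + p_m*0.000000 + p_d*0.000000] = 0.000000
  V(2,+0) = exp(-r*dt) * [p_u*15.686208 + p_m*0.000000 + p_d*0.000000] = 2.297975
  V(2,+1) = exp(-r*dt) * [p_u*47.595314 + p_m*15.686208 + p_d*0.000000] = 17.353613
  V(2,+2) = exp(-r*dt) * [p_u*93.037680 + p_m*47.595314 + p_d*15.686208] = 48.020627
  V(1,-1) = exp(-r*dt) * [p_u*2.297975 + p_m*0.000000 + p_d*0.000000] = 0.336645
  V(1,+0) = exp(-r*dt) * [p_u*17.353613 + p_m*2.297975 + p_d*0.000000] = 4.063034
  V(1,+1) = exp(-r*dt) * [p_u*48.020627 + p_m*17.353613 + p_d*2.297975] = 18.943150
  V(0,+0) = exp(-r*dt) * [p_u*18.943150 + p_m*4.063034 + p_d*0.336645] = 5.526082

Answer: Price = V(0,0) = 5.5261


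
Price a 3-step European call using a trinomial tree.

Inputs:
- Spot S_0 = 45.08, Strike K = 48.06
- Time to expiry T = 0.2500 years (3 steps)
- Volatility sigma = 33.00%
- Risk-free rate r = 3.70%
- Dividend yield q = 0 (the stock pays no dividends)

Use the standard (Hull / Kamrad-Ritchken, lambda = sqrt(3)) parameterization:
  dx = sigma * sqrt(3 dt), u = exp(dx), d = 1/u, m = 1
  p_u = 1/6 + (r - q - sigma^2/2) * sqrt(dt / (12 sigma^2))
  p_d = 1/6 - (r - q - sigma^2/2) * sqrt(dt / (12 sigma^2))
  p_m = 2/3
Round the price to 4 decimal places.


dt = T/N = 0.083333; dx = sigma*sqrt(3*dt) = 0.165000
u = exp(dx) = 1.179393; d = 1/u = 0.847894
p_u = 0.162260, p_m = 0.666667, p_d = 0.171073
Discount per step: exp(-r*dt) = 0.996921
Stock lattice S(k, j) with j the centered position index:
  k=0: S(0,+0) = 45.0800
  k=1: S(1,-1) = 38.2230; S(1,+0) = 45.0800; S(1,+1) = 53.1670
  k=2: S(2,-2) = 32.4091; S(2,-1) = 38.2230; S(2,+0) = 45.0800; S(2,+1) = 53.1670; S(2,+2) = 62.7048
  k=3: S(3,-3) = 27.4795; S(3,-2) = 32.4091; S(3,-1) = 38.2230; S(3,+0) = 45.0800; S(3,+1) = 53.1670; S(3,+2) = 62.7048; S(3,+3) = 73.9537
Terminal payoffs V(N, j) = max(S_T - K, 0):
  V(3,-3) = 0.000000; V(3,-2) = 0.000000; V(3,-1) = 0.000000; V(3,+0) = 0.000000; V(3,+1) = 5.107042; V(3,+2) = 14.644843; V(3,+3) = 25.893661
Backward induction: V(k, j) = exp(-r*dt) * [p_u * V(k+1, j+1) + p_m * V(k+1, j) + p_d * V(k+1, j-1)]
  V(2,-2) = exp(-r*dt) * [p_u*0.000000 + p_m*0.000000 + p_d*0.000000] = 0.000000
  V(2,-1) = exp(-r*dt) * [p_u*0.000000 + p_m*0.000000 + p_d*0.000000] = 0.000000
  V(2,+0) = exp(-r*dt) * [p_u*5.107042 + p_m*0.000000 + p_d*0.000000] = 0.826118
  V(2,+1) = exp(-r*dt) * [p_u*14.644843 + p_m*5.107042 + p_d*0.000000] = 5.763171
  V(2,+2) = exp(-r*dt) * [p_u*25.893661 + p_m*14.644843 + p_d*5.107042] = 14.792734
  V(1,-1) = exp(-r*dt) * [p_u*0.826118 + p_m*0.000000 + p_d*0.000000] = 0.133633
  V(1,+0) = exp(-r*dt) * [p_u*5.763171 + p_m*0.826118 + p_d*0.000000] = 1.481304
  V(1,+1) = exp(-r*dt) * [p_u*14.792734 + p_m*5.763171 + p_d*0.826118] = 6.364058
  V(0,+0) = exp(-r*dt) * [p_u*6.364058 + p_m*1.481304 + p_d*0.133633] = 2.036740

Answer: Price = V(0,0) = 2.0367


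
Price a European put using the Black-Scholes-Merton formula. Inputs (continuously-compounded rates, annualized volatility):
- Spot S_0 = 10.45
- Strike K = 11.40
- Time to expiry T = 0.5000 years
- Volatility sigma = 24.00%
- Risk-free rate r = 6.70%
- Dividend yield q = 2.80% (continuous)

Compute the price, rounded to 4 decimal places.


d1 = (ln(S/K) + (r - q + 0.5*sigma^2) * T) / (sigma * sqrt(T)) = -0.31296179
d2 = d1 - sigma * sqrt(T) = -0.48266742
exp(-rT) = 0.96705491; exp(-qT) = 0.98609754
P = K * exp(-rT) * N(-d2) - S_0 * exp(-qT) * N(-d1)
N(-d1) = 0.62284515; N(-d2) = 0.68533405
P = 11.4000 * 0.96705491 * 0.68533405 - 10.4500 * 0.98609754 * 0.62284515 = 1.1372

Answer: Price = 1.1372


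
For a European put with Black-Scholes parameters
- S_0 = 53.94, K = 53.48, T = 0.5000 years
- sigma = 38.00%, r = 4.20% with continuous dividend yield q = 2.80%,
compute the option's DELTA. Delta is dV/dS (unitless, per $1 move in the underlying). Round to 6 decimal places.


Answer: Delta = -0.417872

Derivation:
d1 = 0.1922756031; d2 = -0.0764249737
phi(d1) = 0.3916355907; exp(-qT) = 0.9860975443; exp(-rT) = 0.9792189646
N(-d1) = 0.4237631639
Delta = -exp(-qT) * N(-d1) = -0.9860975443 * 0.4237631639 = -0.417872


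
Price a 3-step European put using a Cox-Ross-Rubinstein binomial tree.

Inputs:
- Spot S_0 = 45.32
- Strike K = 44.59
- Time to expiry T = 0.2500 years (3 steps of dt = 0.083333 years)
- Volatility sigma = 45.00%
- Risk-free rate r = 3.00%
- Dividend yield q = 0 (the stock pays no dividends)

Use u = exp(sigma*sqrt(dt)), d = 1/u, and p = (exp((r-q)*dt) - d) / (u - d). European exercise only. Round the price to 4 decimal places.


Answer: Price = V(0,0) = 3.8318

Derivation:
dt = T/N = 0.083333
u = exp(sigma*sqrt(dt)) = 1.138719; d = 1/u = 0.878180
p = (exp((r-q)*dt) - d) / (u - d) = 0.477177
Discount per step: exp(-r*dt) = 0.997503
Stock lattice S(k, i) with i counting down-moves:
  k=0: S(0,0) = 45.3200
  k=1: S(1,0) = 51.6067; S(1,1) = 39.7991
  k=2: S(2,0) = 58.7656; S(2,1) = 45.3200; S(2,2) = 34.9508
  k=3: S(3,0) = 66.9175; S(3,1) = 51.6067; S(3,2) = 39.7991; S(3,3) = 30.6931
Terminal payoffs V(N, i) = max(K - S_T, 0):
  V(3,0) = 0.000000; V(3,1) = 0.000000; V(3,2) = 4.790887; V(3,3) = 13.896927
Backward induction: V(k, i) = exp(-r*dt) * [p * V(k+1, i) + (1-p) * V(k+1, i+1)].
  V(2,0) = exp(-r*dt) * [p*0.000000 + (1-p)*0.000000] = 0.000000
  V(2,1) = exp(-r*dt) * [p*0.000000 + (1-p)*4.790887] = 2.498531
  V(2,2) = exp(-r*dt) * [p*4.790887 + (1-p)*13.896927] = 9.527883
  V(1,0) = exp(-r*dt) * [p*0.000000 + (1-p)*2.498531] = 1.303028
  V(1,1) = exp(-r*dt) * [p*2.498531 + (1-p)*9.527883] = 6.158222
  V(0,0) = exp(-r*dt) * [p*1.303028 + (1-p)*6.158222] = 3.831843
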